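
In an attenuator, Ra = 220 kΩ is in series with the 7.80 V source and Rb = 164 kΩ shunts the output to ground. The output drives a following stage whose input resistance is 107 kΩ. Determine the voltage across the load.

The load sits in parallel with Rb: Rb‖R_L = (164 × 107) / (164 + 107) = 64.75 kΩ.
V_out = 7.80 × 64.75 / (220 + 64.75) = 7.80 × 64.75/284.8 = 1.77 V.
(Unloaded it would have been 3.33 V.)

V_out ≈ 1.77 V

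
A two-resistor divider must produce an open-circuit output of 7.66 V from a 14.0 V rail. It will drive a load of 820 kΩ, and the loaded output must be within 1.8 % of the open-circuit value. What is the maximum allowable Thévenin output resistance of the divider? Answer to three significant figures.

Loading drop = R_th/(R_th + R_L) ≤ 0.0180, so R_th ≤ R_L · ε/(1−ε) = 820 kΩ × 0.0180/0.9820 = 15.0 kΩ.
(Any R1, R2 with R2/(R1+R2) = 0.547 and R1‖R2 ≤ 15.0 kΩ will meet the spec.)

R_th ≤ 15.0 kΩ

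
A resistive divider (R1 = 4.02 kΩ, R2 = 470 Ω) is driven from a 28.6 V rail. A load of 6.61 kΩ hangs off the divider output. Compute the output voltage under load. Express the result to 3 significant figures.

The load sits in parallel with R2: R2‖R_L = (470 × 6610) / (470 + 6610) = 438.8 Ω.
V_out = 28.6 × 438.8 / (4020 + 438.8) = 28.6 × 438.8/4459 = 2.81 V.

V_out ≈ 2.81 V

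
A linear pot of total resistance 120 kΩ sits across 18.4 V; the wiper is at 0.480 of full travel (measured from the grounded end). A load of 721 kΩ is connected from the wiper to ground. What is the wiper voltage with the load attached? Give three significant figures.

V ≈ 8.48 V

The wiper splits the pot into (1−α)R = 62.40 kΩ above and αR = 57.60 kΩ below.
Lower section ‖ load = 53.34 kΩ.
V_wiper = 18.4 × 53.34/(62.40 + 53.34) = 8.48 V.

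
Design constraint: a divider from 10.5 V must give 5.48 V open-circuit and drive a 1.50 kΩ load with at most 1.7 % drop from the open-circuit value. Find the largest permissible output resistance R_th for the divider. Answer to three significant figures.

Loading drop = R_th/(R_th + R_L) ≤ 0.0170, so R_th ≤ R_L · ε/(1−ε) = 1.50 kΩ × 0.0170/0.9830 = 25.9 Ω.
(Any R1, R2 with R2/(R1+R2) = 0.522 and R1‖R2 ≤ 25.9 Ω will meet the spec.)

R_th ≤ 25.9 Ω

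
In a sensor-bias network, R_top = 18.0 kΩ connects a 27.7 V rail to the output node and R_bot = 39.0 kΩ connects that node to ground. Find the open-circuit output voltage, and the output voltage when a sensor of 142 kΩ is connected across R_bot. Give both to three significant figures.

Open-circuit: V = 27.7 × 39.0/(18.0 + 39.0) = 19.0 V.
With the load, R_bot becomes R_bot‖R_L = 30.60 kΩ, so V = 27.7 × 30.60/48.60 = 17.4 V.

Unloaded: 19.0 V; loaded: 17.4 V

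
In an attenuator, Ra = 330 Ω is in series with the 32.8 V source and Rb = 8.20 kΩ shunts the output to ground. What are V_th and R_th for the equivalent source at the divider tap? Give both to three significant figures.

V_th = 31.5 V, R_th = 317 Ω

V_th is the open-circuit tap voltage: 32.8 × 8200/(330 + 8200) = 31.5 V.
With the supply zeroed, Ra and Rb appear in parallel from the tap: R_th = Ra‖Rb = (330 × 8200)/8530 = 317 Ω.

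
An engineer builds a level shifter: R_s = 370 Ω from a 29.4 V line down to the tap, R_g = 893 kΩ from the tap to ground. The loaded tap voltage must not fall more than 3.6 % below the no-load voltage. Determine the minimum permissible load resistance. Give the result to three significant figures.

R_L(min) ≈ 9.90 kΩ

Output resistance R_th = R_s‖R_g = (370 × 893000)/893400 = 369.8 Ω.
The fractional drop is R_th/(R_th + R_L); requiring this ≤ 0.0360 gives R_L ≥ R_th(1/0.0360 − 1) = 369.8 × 26.78 = 9.90 kΩ.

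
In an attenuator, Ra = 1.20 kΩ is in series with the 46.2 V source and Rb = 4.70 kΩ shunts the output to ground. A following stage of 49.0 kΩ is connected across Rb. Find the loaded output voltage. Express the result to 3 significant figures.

The load sits in parallel with Rb: Rb‖R_L = (4.70 × 49.0) / (4.70 + 49.0) = 4.289 kΩ.
V_out = 46.2 × 4.289 / (1.20 + 4.289) = 46.2 × 4.289/5.489 = 36.1 V.

V_out ≈ 36.1 V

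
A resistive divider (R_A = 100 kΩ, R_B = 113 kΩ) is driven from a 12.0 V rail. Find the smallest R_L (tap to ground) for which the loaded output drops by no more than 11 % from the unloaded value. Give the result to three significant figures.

R_L(min) ≈ 429 kΩ

Output resistance R_th = R_A‖R_B = (100 × 113)/213.0 = 53.05 kΩ.
The fractional drop is R_th/(R_th + R_L); requiring this ≤ 0.110 gives R_L ≥ R_th(1/0.110 − 1) = 53.05 × 8.091 = 429 kΩ.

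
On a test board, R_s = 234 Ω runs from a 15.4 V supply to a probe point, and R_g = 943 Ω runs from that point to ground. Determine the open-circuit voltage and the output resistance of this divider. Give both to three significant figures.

V_th is the open-circuit tap voltage: 15.4 × 943/(234 + 943) = 12.3 V.
With the supply zeroed, R_s and R_g appear in parallel from the tap: R_th = R_s‖R_g = (234 × 943)/1177 = 187 Ω.

V_th = 12.3 V, R_th = 187 Ω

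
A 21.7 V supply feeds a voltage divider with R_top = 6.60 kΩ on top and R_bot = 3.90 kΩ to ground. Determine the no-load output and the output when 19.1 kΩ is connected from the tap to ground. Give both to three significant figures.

Open-circuit: V = 21.7 × 3.90/(6.60 + 3.90) = 8.06 V.
With the load, R_bot becomes R_bot‖R_L = 3.239 kΩ, so V = 21.7 × 3.239/9.839 = 7.14 V.

Unloaded: 8.06 V; loaded: 7.14 V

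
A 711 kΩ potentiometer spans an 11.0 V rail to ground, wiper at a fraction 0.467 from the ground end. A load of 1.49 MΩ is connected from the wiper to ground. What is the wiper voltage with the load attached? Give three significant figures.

V ≈ 4.59 V

The wiper splits the pot into (1−α)R = 379.0 kΩ above and αR = 332.0 kΩ below.
Lower section ‖ load = 271.5 kΩ.
V_wiper = 11.0 × 271.5/(379.0 + 271.5) = 4.59 V.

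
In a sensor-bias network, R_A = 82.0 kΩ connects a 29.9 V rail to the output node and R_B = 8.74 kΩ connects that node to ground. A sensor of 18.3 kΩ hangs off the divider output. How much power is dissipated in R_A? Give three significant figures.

Total resistance from the source is R_A + (R_B‖R_L) = 87.92 kΩ, so I = 29.9/87.92 kΩ = 0.3401 mA.
P = I²·R_A = (0.3401 mA)² × 82.0 kΩ = 9.48 mW.

P ≈ 9.48 mW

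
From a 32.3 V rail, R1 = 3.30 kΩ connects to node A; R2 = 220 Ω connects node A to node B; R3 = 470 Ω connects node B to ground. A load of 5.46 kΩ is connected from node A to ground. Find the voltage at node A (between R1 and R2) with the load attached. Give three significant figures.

Below node A the series string R2+R3 = 690.0 Ω sits in parallel with the 5460 Ω load: 612.6 Ω.
V_A = 32.3 × 612.6/(3300 + 612.6) = 5.06 V.

V ≈ 5.06 V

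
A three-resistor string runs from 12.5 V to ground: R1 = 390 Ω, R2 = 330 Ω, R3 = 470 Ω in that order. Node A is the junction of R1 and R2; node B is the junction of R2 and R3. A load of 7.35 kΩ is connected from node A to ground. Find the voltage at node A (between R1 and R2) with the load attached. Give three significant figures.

V ≈ 8.11 V

Below node A the series string R2+R3 = 800.0 Ω sits in parallel with the 7350 Ω load: 721.5 Ω.
V_A = 12.5 × 721.5/(390 + 721.5) = 8.11 V.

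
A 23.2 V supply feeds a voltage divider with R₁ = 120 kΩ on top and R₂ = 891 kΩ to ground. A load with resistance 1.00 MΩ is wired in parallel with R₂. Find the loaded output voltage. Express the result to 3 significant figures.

The load sits in parallel with R₂: R₂‖R_L = (891 × 1000) / (891 + 1000) = 471.2 kΩ.
V_out = 23.2 × 471.2 / (120 + 471.2) = 23.2 × 471.2/591.2 = 18.5 V.

V_out ≈ 18.5 V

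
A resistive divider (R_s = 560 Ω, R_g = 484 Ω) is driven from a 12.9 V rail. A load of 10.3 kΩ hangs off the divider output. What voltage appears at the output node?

V_out ≈ 5.83 V

The load sits in parallel with R_g: R_g‖R_L = (484 × 10300) / (484 + 10300) = 462.3 Ω.
V_out = 12.9 × 462.3 / (560 + 462.3) = 12.9 × 462.3/1022 = 5.83 V.
(Unloaded it would have been 5.98 V.)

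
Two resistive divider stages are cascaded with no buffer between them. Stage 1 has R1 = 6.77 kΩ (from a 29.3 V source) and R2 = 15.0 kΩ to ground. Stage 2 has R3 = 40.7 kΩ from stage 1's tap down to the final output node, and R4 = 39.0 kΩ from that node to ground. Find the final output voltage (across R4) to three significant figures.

Stage 2 presents R3+R4 = 79.70 kΩ as a load on stage 1's tap.
Stage 1's lower leg becomes R2‖(R3+R4) = 12.62 kΩ, so V_mid = 29.3 × 12.62/19.39 = 19.07 V.
Stage 2 is itself unloaded: V_out = V_mid × R4/(R3+R4) = 19.07 × 39.0/79.70 = 9.33 V.

V_out ≈ 9.33 V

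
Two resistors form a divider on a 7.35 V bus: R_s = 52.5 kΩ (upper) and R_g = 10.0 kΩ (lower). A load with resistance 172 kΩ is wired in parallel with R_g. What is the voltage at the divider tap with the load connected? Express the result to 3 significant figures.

The load sits in parallel with R_g: R_g‖R_L = (10.0 × 172) / (10.0 + 172) = 9.451 kΩ.
V_out = 7.35 × 9.451 / (52.5 + 9.451) = 7.35 × 9.451/61.95 = 1.12 V.

V_out ≈ 1.12 V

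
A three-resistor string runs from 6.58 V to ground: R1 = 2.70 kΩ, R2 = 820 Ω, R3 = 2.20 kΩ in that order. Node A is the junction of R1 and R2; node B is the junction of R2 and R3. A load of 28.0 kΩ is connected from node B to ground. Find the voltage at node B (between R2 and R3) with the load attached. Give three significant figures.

V ≈ 2.41 V

At node B, R3 is in parallel with the load: R3‖R_L = 2040 Ω.
Below node A the resistance is R2 + (R3‖R_L) = 2860 Ω, so V_A = 6.58 × 2860/5560 = 3.385 V.
Then V_B = V_A × (R3‖R_L)/(R2 + R3‖R_L) = 3.385 × 2040/2860 = 2.41 V.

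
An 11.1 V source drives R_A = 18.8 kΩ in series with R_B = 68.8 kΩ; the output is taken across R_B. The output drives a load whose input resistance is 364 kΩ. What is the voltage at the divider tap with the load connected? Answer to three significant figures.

V_out ≈ 8.38 V

The load sits in parallel with R_B: R_B‖R_L = (68.8 × 364) / (68.8 + 364) = 57.86 kΩ.
V_out = 11.1 × 57.86 / (18.8 + 57.86) = 11.1 × 57.86/76.66 = 8.38 V.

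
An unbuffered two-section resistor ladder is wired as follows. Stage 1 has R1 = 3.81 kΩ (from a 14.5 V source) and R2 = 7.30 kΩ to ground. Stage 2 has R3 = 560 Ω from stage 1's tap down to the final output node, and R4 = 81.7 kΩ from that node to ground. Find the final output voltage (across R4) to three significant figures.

V_out ≈ 9.18 V

Stage 2 presents R3+R4 = 82260 Ω as a load on stage 1's tap.
Stage 1's lower leg becomes R2‖(R3+R4) = 6705 Ω, so V_mid = 14.5 × 6705/10510 = 9.246 V.
Stage 2 is itself unloaded: V_out = V_mid × R4/(R3+R4) = 9.246 × 81700/82260 = 9.18 V.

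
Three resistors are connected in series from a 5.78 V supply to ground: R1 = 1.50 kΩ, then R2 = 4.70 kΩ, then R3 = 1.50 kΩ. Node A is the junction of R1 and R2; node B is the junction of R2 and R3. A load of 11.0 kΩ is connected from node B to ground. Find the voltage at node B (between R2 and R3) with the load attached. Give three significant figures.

At node B, R3 is in parallel with the load: R3‖R_L = 1.320 kΩ.
Below node A the resistance is R2 + (R3‖R_L) = 6.020 kΩ, so V_A = 5.78 × 6.020/7.520 = 4.627 V.
Then V_B = V_A × (R3‖R_L)/(R2 + R3‖R_L) = 4.627 × 1.320/6.020 = 1.01 V.

V ≈ 1.01 V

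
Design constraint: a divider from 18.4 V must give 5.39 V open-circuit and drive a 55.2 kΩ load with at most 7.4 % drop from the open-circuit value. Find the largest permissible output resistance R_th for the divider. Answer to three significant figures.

Loading drop = R_th/(R_th + R_L) ≤ 0.0740, so R_th ≤ R_L · ε/(1−ε) = 55.2 kΩ × 0.0740/0.9260 = 4.41 kΩ.
(Any R1, R2 with R2/(R1+R2) = 0.293 and R1‖R2 ≤ 4.41 kΩ will meet the spec.)

R_th ≤ 4.41 kΩ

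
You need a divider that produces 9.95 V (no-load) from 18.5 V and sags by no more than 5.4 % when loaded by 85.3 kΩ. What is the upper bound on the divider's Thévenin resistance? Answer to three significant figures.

Loading drop = R_th/(R_th + R_L) ≤ 0.0540, so R_th ≤ R_L · ε/(1−ε) = 85.3 kΩ × 0.0540/0.9460 = 4.87 kΩ.

R_th ≤ 4.87 kΩ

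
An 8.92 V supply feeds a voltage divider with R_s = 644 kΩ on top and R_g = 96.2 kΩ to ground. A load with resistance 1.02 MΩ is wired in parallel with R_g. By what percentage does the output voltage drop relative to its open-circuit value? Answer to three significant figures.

7.58 %

The divider's output (Thévenin) resistance is R_s‖R_g = 83.70 kΩ.
Fractional drop under load = R_th/(R_th + R_L) = 83.70 / (83.70 + 1020) = 0.07583.
So the output falls by 7.58 %.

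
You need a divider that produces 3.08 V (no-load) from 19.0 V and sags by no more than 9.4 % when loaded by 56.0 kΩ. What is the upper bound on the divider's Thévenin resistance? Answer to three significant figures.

Loading drop = R_th/(R_th + R_L) ≤ 0.0940, so R_th ≤ R_L · ε/(1−ε) = 56.0 kΩ × 0.0940/0.9060 = 5.81 kΩ.

R_th ≤ 5.81 kΩ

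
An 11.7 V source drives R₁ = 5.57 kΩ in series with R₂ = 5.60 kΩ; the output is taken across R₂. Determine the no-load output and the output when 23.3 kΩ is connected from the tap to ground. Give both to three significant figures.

Open-circuit: V = 11.7 × 5.60/(5.57 + 5.60) = 5.87 V.
With the load, R₂ becomes R₂‖R_L = 4.515 kΩ, so V = 11.7 × 4.515/10.08 = 5.24 V.

Unloaded: 5.87 V; loaded: 5.24 V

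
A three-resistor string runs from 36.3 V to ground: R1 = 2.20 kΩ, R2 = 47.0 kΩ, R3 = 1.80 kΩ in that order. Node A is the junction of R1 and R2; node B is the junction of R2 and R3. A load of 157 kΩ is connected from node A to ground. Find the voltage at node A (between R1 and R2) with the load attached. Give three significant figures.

V ≈ 34.3 V

Below node A the series string R2+R3 = 48.80 kΩ sits in parallel with the 157 kΩ load: 37.23 kΩ.
V_A = 36.3 × 37.23/(2.20 + 37.23) = 34.3 V.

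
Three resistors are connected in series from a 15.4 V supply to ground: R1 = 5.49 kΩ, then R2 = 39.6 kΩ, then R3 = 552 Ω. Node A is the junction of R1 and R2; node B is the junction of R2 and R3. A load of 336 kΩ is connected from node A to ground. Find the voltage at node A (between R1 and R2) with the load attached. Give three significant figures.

Below node A the series string R2+R3 = 40150 Ω sits in parallel with the 336000 Ω load: 35870 Ω.
V_A = 15.4 × 35870/(5490 + 35870) = 13.4 V.

V ≈ 13.4 V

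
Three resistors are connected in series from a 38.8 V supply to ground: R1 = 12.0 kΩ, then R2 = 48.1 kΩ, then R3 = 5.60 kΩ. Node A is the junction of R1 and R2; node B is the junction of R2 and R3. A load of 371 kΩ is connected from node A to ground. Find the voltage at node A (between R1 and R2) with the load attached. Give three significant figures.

Below node A the series string R2+R3 = 53.70 kΩ sits in parallel with the 371 kΩ load: 46.91 kΩ.
V_A = 38.8 × 46.91/(12.0 + 46.91) = 30.9 V.

V ≈ 30.9 V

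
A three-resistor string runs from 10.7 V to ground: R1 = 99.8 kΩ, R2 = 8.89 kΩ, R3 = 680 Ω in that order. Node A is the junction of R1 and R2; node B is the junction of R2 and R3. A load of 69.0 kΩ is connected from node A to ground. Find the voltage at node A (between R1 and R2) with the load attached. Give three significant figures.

Below node A the series string R2+R3 = 9570 Ω sits in parallel with the 69000 Ω load: 8404 Ω.
V_A = 10.7 × 8404/(99800 + 8404) = 0.831 V.

V ≈ 0.831 V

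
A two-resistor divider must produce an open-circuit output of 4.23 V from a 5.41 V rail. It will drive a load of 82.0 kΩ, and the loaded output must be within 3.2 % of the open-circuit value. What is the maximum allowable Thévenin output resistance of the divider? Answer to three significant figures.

R_th ≤ 2.71 kΩ

Loading drop = R_th/(R_th + R_L) ≤ 0.0320, so R_th ≤ R_L · ε/(1−ε) = 82.0 kΩ × 0.0320/0.9680 = 2.71 kΩ.
(Any R1, R2 with R2/(R1+R2) = 0.782 and R1‖R2 ≤ 2.71 kΩ will meet the spec.)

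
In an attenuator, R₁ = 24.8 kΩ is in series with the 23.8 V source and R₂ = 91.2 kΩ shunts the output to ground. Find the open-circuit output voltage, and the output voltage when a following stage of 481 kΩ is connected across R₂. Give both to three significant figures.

Unloaded: 18.7 V; loaded: 18.0 V

Open-circuit: V = 23.8 × 91.2/(24.8 + 91.2) = 18.7 V.
With the load, R₂ becomes R₂‖R_L = 76.66 kΩ, so V = 23.8 × 76.66/101.5 = 18.0 V.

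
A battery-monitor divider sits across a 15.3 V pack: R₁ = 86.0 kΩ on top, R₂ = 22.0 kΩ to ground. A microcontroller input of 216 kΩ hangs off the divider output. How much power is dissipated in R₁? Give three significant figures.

Total resistance from the source is R₁ + (R₂‖R_L) = 106.0 kΩ, so I = 15.3/106.0 kΩ = 0.1444 mA.
P = I²·R₁ = (0.1444 mA)² × 86.0 kΩ = 1.79 mW.

P ≈ 1.79 mW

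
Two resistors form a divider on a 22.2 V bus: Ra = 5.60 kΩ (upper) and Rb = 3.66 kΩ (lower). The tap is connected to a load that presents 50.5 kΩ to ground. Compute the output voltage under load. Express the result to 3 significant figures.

The load sits in parallel with Rb: Rb‖R_L = (3.66 × 50.5) / (3.66 + 50.5) = 3.413 kΩ.
V_out = 22.2 × 3.413 / (5.60 + 3.413) = 22.2 × 3.413/9.013 = 8.41 V.
(Unloaded it would have been 8.77 V.)

V_out ≈ 8.41 V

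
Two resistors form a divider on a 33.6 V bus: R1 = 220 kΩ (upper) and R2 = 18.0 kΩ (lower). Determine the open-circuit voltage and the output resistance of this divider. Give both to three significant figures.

V_th = 2.54 V, R_th = 16.6 kΩ

V_th is the open-circuit tap voltage: 33.6 × 18.0/(220 + 18.0) = 2.54 V.
With the supply zeroed, R1 and R2 appear in parallel from the tap: R_th = R1‖R2 = (220 × 18.0)/238.0 = 16.6 kΩ.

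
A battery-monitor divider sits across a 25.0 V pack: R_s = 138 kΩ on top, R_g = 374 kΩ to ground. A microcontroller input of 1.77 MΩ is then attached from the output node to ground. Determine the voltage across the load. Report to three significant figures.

The load sits in parallel with R_g: R_g‖R_L = (374 × 1770) / (374 + 1770) = 308.8 kΩ.
V_out = 25.0 × 308.8 / (138 + 308.8) = 25.0 × 308.8/446.8 = 17.3 V.

V_out ≈ 17.3 V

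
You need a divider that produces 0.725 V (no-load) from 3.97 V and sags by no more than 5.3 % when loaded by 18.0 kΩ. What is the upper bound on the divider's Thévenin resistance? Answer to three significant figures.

R_th ≤ 1.01 kΩ

Loading drop = R_th/(R_th + R_L) ≤ 0.0530, so R_th ≤ R_L · ε/(1−ε) = 18.0 kΩ × 0.0530/0.9470 = 1.01 kΩ.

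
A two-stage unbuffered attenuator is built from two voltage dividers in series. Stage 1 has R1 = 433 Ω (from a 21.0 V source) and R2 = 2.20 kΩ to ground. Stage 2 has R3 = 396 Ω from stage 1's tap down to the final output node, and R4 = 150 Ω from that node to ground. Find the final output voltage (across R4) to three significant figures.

V_out ≈ 2.90 V

Stage 2 presents R3+R4 = 546.0 Ω as a load on stage 1's tap.
Stage 1's lower leg becomes R2‖(R3+R4) = 437.4 Ω, so V_mid = 21.0 × 437.4/870.4 = 10.55 V.
Stage 2 is itself unloaded: V_out = V_mid × R4/(R3+R4) = 10.55 × 150/546.0 = 2.90 V.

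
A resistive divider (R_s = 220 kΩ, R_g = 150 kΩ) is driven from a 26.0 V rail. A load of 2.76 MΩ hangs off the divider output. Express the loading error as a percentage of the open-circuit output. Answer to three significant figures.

3.13 %

The divider's output (Thévenin) resistance is R_s‖R_g = 89.19 kΩ.
Fractional drop under load = R_th/(R_th + R_L) = 89.19 / (89.19 + 2760) = 0.03130.
So the output falls by 3.13 %.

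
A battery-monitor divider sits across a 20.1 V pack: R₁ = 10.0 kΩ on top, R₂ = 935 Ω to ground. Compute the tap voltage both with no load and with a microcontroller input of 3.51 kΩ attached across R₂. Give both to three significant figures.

Open-circuit: V = 20.1 × 935/(10000 + 935) = 1.72 V.
With the load, R₂ becomes R₂‖R_L = 738.3 Ω, so V = 20.1 × 738.3/10740 = 1.38 V.

Unloaded: 1.72 V; loaded: 1.38 V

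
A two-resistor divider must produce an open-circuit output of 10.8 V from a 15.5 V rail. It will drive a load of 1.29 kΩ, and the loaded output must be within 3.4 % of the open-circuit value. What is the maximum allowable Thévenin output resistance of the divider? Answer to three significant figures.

R_th ≤ 45.4 Ω

Loading drop = R_th/(R_th + R_L) ≤ 0.0340, so R_th ≤ R_L · ε/(1−ε) = 1.29 kΩ × 0.0340/0.9660 = 45.4 Ω.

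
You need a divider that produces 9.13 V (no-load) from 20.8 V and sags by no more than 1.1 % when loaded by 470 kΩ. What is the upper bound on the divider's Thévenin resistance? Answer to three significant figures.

R_th ≤ 5.23 kΩ

Loading drop = R_th/(R_th + R_L) ≤ 0.0110, so R_th ≤ R_L · ε/(1−ε) = 470 kΩ × 0.0110/0.9890 = 5.23 kΩ.
(Any R1, R2 with R2/(R1+R2) = 0.439 and R1‖R2 ≤ 5.23 kΩ will meet the spec.)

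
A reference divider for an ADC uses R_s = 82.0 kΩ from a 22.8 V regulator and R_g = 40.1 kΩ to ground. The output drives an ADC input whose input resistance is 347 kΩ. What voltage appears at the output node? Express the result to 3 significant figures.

The load sits in parallel with R_g: R_g‖R_L = (40.1 × 347) / (40.1 + 347) = 35.95 kΩ.
V_out = 22.8 × 35.95 / (82.0 + 35.95) = 22.8 × 35.95/117.9 = 6.95 V.

V_out ≈ 6.95 V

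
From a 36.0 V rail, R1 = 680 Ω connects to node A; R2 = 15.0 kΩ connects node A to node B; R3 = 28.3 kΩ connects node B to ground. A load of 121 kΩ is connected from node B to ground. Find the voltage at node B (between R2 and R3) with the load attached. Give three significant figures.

At node B, R3 is in parallel with the load: R3‖R_L = 22940 Ω.
Below node A the resistance is R2 + (R3‖R_L) = 37940 Ω, so V_A = 36.0 × 37940/38620 = 35.37 V.
Then V_B = V_A × (R3‖R_L)/(R2 + R3‖R_L) = 35.37 × 22940/37940 = 21.4 V.

V ≈ 21.4 V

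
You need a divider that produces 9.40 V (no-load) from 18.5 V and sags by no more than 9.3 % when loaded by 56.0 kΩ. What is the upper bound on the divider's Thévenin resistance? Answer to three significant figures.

Loading drop = R_th/(R_th + R_L) ≤ 0.0930, so R_th ≤ R_L · ε/(1−ε) = 56.0 kΩ × 0.0930/0.9070 = 5.74 kΩ.
(Any R1, R2 with R2/(R1+R2) = 0.508 and R1‖R2 ≤ 5.74 kΩ will meet the spec.)

R_th ≤ 5.74 kΩ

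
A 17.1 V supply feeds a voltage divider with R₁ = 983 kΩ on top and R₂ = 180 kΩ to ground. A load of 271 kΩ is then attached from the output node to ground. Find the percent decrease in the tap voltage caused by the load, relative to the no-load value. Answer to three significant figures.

36.0 %

The divider's output (Thévenin) resistance is R₁‖R₂ = 152.1 kΩ.
Fractional drop under load = R_th/(R_th + R_L) = 152.1 / (152.1 + 271) = 0.3596.
So the output falls by 36.0 %.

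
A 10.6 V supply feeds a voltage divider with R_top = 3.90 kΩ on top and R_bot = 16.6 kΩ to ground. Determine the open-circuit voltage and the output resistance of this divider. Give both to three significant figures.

V_th = 8.58 V, R_th = 3.16 kΩ

V_th is the open-circuit tap voltage: 10.6 × 16.6/(3.90 + 16.6) = 8.58 V.
With the supply zeroed, R_top and R_bot appear in parallel from the tap: R_th = R_top‖R_bot = (3.90 × 16.6)/20.50 = 3.16 kΩ.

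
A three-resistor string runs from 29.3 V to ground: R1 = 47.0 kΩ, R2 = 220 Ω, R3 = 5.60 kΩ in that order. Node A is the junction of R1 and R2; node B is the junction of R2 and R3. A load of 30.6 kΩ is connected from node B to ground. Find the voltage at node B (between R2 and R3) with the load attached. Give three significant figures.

At node B, R3 is in parallel with the load: R3‖R_L = 4734 Ω.
Below node A the resistance is R2 + (R3‖R_L) = 4954 Ω, so V_A = 29.3 × 4954/51950 = 2.794 V.
Then V_B = V_A × (R3‖R_L)/(R2 + R3‖R_L) = 2.794 × 4734/4954 = 2.67 V.

V ≈ 2.67 V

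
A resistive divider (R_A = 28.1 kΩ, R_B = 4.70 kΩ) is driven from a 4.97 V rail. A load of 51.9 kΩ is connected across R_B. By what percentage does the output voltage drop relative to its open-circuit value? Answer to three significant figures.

7.20 %

The divider's output (Thévenin) resistance is R_A‖R_B = 4.027 kΩ.
Fractional drop under load = R_th/(R_th + R_L) = 4.027 / (4.027 + 51.9) = 0.07200.
So the output falls by 7.20 %.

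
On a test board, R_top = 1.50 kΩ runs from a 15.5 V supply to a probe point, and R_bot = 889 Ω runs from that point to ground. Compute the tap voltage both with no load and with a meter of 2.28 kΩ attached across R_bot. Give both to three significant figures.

Open-circuit: V = 15.5 × 889/(1500 + 889) = 5.77 V.
With the load, R_bot becomes R_bot‖R_L = 639.6 Ω, so V = 15.5 × 639.6/2140 = 4.63 V.

Unloaded: 5.77 V; loaded: 4.63 V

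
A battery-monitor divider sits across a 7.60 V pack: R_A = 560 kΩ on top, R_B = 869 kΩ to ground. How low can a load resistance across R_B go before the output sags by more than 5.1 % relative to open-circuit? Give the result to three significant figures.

Output resistance R_th = R_A‖R_B = (560 × 869)/1429 = 340.5 kΩ.
The fractional drop is R_th/(R_th + R_L); requiring this ≤ 0.0510 gives R_L ≥ R_th(1/0.0510 − 1) = 340.5 × 18.61 = 6.34 MΩ.

R_L(min) ≈ 6.34 MΩ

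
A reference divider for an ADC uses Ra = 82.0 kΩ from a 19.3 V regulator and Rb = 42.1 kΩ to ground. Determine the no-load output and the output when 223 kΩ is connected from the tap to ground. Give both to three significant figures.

Unloaded: 6.55 V; loaded: 5.82 V

Open-circuit: V = 19.3 × 42.1/(82.0 + 42.1) = 6.55 V.
With the load, Rb becomes Rb‖R_L = 35.41 kΩ, so V = 19.3 × 35.41/117.4 = 5.82 V.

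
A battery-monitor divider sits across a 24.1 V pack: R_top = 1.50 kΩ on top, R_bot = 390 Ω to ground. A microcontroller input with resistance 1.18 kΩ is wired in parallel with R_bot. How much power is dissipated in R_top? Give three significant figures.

Total resistance from the source is R_top + (R_bot‖R_L) = 1793 Ω, so I = 24.1/1793 Ω = 13.44 mA.
P = I²·R_top = (13.44 mA)² × 1.50 kΩ = 271 mW.

P ≈ 271 mW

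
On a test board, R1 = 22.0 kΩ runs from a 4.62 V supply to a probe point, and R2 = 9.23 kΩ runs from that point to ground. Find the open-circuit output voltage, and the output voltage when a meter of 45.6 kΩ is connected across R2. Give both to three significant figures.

Unloaded: 1.37 V; loaded: 1.20 V

Open-circuit: V = 4.62 × 9.23/(22.0 + 9.23) = 1.37 V.
With the load, R2 becomes R2‖R_L = 7.676 kΩ, so V = 4.62 × 7.676/29.68 = 1.20 V.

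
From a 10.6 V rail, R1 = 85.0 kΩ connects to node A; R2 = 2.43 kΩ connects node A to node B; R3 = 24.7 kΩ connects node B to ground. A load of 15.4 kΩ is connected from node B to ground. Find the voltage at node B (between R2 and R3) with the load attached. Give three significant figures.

At node B, R3 is in parallel with the load: R3‖R_L = 9.486 kΩ.
Below node A the resistance is R2 + (R3‖R_L) = 11.92 kΩ, so V_A = 10.6 × 11.92/96.92 = 1.303 V.
Then V_B = V_A × (R3‖R_L)/(R2 + R3‖R_L) = 1.303 × 9.486/11.92 = 1.04 V.

V ≈ 1.04 V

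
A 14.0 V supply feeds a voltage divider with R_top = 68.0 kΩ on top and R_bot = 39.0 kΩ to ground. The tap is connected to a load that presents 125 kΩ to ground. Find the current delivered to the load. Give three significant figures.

R_bot‖R_L = 29.73 kΩ; V_out = 14.0 × 29.73/97.73 = 4.258 V.
I_L = V_out / R_L = 4.258 / 125 kΩ = 0.0341 mA.

I_L ≈ 0.0341 mA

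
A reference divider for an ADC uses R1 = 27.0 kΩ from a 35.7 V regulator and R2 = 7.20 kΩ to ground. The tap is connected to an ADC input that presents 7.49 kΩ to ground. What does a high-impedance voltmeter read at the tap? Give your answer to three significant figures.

The load sits in parallel with R2: R2‖R_L = (7.20 × 7.49) / (7.20 + 7.49) = 3.671 kΩ.
V_out = 35.7 × 3.671 / (27.0 + 3.671) = 35.7 × 3.671/30.67 = 4.27 V.

V_out ≈ 4.27 V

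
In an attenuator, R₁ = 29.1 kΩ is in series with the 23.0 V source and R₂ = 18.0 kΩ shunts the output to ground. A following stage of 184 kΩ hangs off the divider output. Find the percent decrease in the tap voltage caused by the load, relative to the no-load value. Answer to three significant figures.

The divider's output (Thévenin) resistance is R₁‖R₂ = 11.12 kΩ.
Fractional drop under load = R_th/(R_th + R_L) = 11.12 / (11.12 + 184) = 0.05700.
So the output falls by 5.70 %.

5.70 %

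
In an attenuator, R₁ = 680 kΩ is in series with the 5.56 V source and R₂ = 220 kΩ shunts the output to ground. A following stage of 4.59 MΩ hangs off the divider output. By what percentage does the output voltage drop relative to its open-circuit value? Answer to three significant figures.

3.49 %

The divider's output (Thévenin) resistance is R₁‖R₂ = 166.2 kΩ.
Fractional drop under load = R_th/(R_th + R_L) = 166.2 / (166.2 + 4590) = 0.03495.
So the output falls by 3.49 %.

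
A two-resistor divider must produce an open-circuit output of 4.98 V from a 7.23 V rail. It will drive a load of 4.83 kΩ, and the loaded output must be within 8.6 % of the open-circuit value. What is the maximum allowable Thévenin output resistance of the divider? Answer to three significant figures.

Loading drop = R_th/(R_th + R_L) ≤ 0.0860, so R_th ≤ R_L · ε/(1−ε) = 4.83 kΩ × 0.0860/0.9140 = 454 Ω.

R_th ≤ 454 Ω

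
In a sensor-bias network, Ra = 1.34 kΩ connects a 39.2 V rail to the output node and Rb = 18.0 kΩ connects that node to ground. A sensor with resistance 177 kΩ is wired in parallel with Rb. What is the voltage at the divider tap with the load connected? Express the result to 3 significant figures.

The load sits in parallel with Rb: Rb‖R_L = (18.0 × 177) / (18.0 + 177) = 16.34 kΩ.
V_out = 39.2 × 16.34 / (1.34 + 16.34) = 39.2 × 16.34/17.68 = 36.2 V.
(Unloaded it would have been 36.5 V.)

V_out ≈ 36.2 V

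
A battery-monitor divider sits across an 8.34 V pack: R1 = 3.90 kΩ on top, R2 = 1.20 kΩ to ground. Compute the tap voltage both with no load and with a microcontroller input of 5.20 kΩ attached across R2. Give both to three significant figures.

Open-circuit: V = 8.34 × 1.20/(3.90 + 1.20) = 1.96 V.
With the load, R2 becomes R2‖R_L = 0.9750 kΩ, so V = 8.34 × 0.9750/4.875 = 1.67 V.

Unloaded: 1.96 V; loaded: 1.67 V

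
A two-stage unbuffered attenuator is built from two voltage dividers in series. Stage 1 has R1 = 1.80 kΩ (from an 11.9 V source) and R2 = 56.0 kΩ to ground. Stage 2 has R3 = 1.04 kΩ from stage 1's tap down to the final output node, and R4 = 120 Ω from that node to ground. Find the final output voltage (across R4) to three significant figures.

V_out ≈ 0.476 V

Stage 2 presents R3+R4 = 1160 Ω as a load on stage 1's tap.
Stage 1's lower leg becomes R2‖(R3+R4) = 1136 Ω, so V_mid = 11.9 × 1136/2936 = 4.606 V.
Stage 2 is itself unloaded: V_out = V_mid × R4/(R3+R4) = 4.606 × 120/1160 = 0.476 V.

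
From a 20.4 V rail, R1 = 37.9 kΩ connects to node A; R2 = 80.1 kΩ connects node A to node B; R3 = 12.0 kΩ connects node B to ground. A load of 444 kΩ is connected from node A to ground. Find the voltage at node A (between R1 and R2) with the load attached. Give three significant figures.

Below node A the series string R2+R3 = 92.10 kΩ sits in parallel with the 444 kΩ load: 76.28 kΩ.
V_A = 20.4 × 76.28/(37.9 + 76.28) = 13.6 V.

V ≈ 13.6 V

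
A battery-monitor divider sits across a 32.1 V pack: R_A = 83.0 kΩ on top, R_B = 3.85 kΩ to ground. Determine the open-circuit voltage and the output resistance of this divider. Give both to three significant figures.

V_th = 1.42 V, R_th = 3.68 kΩ

V_th is the open-circuit tap voltage: 32.1 × 3.85/(83.0 + 3.85) = 1.42 V.
With the supply zeroed, R_A and R_B appear in parallel from the tap: R_th = R_A‖R_B = (83.0 × 3.85)/86.85 = 3.68 kΩ.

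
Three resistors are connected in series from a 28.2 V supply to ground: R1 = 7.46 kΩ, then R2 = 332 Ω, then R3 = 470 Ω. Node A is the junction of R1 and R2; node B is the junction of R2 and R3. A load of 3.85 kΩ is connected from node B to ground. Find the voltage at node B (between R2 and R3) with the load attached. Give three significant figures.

At node B, R3 is in parallel with the load: R3‖R_L = 418.9 Ω.
Below node A the resistance is R2 + (R3‖R_L) = 750.9 Ω, so V_A = 28.2 × 750.9/8211 = 2.579 V.
Then V_B = V_A × (R3‖R_L)/(R2 + R3‖R_L) = 2.579 × 418.9/750.9 = 1.44 V.

V ≈ 1.44 V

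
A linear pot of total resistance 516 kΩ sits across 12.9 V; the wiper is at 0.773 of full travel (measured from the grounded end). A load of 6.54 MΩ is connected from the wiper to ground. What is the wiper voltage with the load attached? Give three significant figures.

V ≈ 9.84 V

The wiper splits the pot into (1−α)R = 117.1 kΩ above and αR = 398.9 kΩ below.
Lower section ‖ load = 375.9 kΩ.
V_wiper = 12.9 × 375.9/(117.1 + 375.9) = 9.84 V.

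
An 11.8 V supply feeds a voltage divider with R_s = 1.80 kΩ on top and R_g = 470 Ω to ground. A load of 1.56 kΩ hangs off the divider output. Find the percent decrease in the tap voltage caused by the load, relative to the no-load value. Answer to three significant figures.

19.3 %

The divider's output (Thévenin) resistance is R_s‖R_g = 372.7 Ω.
Fractional drop under load = R_th/(R_th + R_L) = 372.7 / (372.7 + 1560) = 0.1928.
So the output falls by 19.3 %.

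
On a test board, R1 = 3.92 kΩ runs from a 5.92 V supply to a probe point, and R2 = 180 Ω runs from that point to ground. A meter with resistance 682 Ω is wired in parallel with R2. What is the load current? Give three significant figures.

I_L ≈ 0.304 mA

R2‖R_L = 142.4 Ω; V_out = 5.92 × 142.4/4062 = 0.2075 V.
I_L = V_out / R_L = 0.2075 / 682 Ω = 0.304 mA.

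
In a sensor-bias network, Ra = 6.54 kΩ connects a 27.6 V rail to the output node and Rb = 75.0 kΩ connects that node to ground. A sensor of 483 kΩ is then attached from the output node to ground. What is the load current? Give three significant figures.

I_L ≈ 0.0519 mA

Rb‖R_L = 64.92 kΩ; V_out = 27.6 × 64.92/71.46 = 25.07 V.
I_L = V_out / R_L = 25.07 / 483 kΩ = 0.0519 mA.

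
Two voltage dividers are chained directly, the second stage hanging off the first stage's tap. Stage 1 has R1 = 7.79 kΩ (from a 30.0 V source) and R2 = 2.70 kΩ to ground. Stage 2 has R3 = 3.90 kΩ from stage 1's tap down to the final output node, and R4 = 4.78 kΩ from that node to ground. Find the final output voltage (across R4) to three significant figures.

Stage 2 presents R3+R4 = 8.680 kΩ as a load on stage 1's tap.
Stage 1's lower leg becomes R2‖(R3+R4) = 2.059 kΩ, so V_mid = 30.0 × 2.059/9.849 = 6.273 V.
Stage 2 is itself unloaded: V_out = V_mid × R4/(R3+R4) = 6.273 × 4.78/8.680 = 3.45 V.

V_out ≈ 3.45 V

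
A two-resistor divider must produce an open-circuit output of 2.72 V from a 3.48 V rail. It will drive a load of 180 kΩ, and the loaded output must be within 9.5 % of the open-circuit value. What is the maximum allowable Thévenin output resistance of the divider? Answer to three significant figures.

Loading drop = R_th/(R_th + R_L) ≤ 0.0950, so R_th ≤ R_L · ε/(1−ε) = 180 kΩ × 0.0950/0.9050 = 18.9 kΩ.

R_th ≤ 18.9 kΩ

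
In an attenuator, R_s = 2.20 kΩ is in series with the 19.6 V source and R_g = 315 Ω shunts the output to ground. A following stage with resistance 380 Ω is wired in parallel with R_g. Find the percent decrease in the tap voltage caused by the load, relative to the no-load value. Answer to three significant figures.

42.0 %

The divider's output (Thévenin) resistance is R_s‖R_g = 275.5 Ω.
Fractional drop under load = R_th/(R_th + R_L) = 275.5 / (275.5 + 380) = 0.4203.
So the output falls by 42.0 %.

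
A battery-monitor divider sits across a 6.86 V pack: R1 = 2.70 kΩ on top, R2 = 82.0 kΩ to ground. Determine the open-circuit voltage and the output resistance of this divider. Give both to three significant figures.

V_th is the open-circuit tap voltage: 6.86 × 82.0/(2.70 + 82.0) = 6.64 V.
With the supply zeroed, R1 and R2 appear in parallel from the tap: R_th = R1‖R2 = (2.70 × 82.0)/84.70 = 2.61 kΩ.

V_th = 6.64 V, R_th = 2.61 kΩ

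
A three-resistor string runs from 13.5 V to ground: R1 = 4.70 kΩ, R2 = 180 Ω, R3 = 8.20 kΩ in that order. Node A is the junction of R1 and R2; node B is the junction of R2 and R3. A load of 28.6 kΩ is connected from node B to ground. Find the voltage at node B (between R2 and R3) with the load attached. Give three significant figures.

At node B, R3 is in parallel with the load: R3‖R_L = 6373 Ω.
Below node A the resistance is R2 + (R3‖R_L) = 6553 Ω, so V_A = 13.5 × 6553/11250 = 7.861 V.
Then V_B = V_A × (R3‖R_L)/(R2 + R3‖R_L) = 7.861 × 6373/6553 = 7.65 V.

V ≈ 7.65 V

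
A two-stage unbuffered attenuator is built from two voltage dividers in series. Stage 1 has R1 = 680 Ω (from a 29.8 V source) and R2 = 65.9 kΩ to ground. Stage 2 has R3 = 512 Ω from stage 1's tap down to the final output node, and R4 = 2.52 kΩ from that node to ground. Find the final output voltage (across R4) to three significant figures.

V_out ≈ 20.1 V

Stage 2 presents R3+R4 = 3032 Ω as a load on stage 1's tap.
Stage 1's lower leg becomes R2‖(R3+R4) = 2899 Ω, so V_mid = 29.8 × 2899/3579 = 24.14 V.
Stage 2 is itself unloaded: V_out = V_mid × R4/(R3+R4) = 24.14 × 2520/3032 = 20.1 V.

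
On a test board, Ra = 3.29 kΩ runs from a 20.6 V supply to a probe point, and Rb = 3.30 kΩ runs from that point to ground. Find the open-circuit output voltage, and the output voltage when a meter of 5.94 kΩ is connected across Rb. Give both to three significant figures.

Open-circuit: V = 20.6 × 3.30/(3.29 + 3.30) = 10.3 V.
With the load, Rb becomes Rb‖R_L = 2.121 kΩ, so V = 20.6 × 2.121/5.411 = 8.08 V.

Unloaded: 10.3 V; loaded: 8.08 V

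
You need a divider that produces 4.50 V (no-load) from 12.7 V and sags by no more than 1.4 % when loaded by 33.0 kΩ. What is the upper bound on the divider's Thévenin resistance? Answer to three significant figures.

Loading drop = R_th/(R_th + R_L) ≤ 0.0140, so R_th ≤ R_L · ε/(1−ε) = 33.0 kΩ × 0.0140/0.9860 = 469 Ω.

R_th ≤ 469 Ω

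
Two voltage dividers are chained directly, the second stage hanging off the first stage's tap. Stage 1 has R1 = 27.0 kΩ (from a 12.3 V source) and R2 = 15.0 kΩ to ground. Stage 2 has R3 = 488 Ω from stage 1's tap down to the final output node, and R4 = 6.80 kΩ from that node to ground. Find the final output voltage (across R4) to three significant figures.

Stage 2 presents R3+R4 = 7288 Ω as a load on stage 1's tap.
Stage 1's lower leg becomes R2‖(R3+R4) = 4905 Ω, so V_mid = 12.3 × 4905/31900 = 1.891 V.
Stage 2 is itself unloaded: V_out = V_mid × R4/(R3+R4) = 1.891 × 6800/7288 = 1.76 V.

V_out ≈ 1.76 V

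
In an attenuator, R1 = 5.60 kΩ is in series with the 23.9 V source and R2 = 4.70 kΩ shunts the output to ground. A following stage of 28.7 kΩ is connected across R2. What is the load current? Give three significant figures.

R2‖R_L = 4.039 kΩ; V_out = 23.9 × 4.039/9.639 = 10.01 V.
I_L = V_out / R_L = 10.01 / 28.7 kΩ = 0.349 mA.

I_L ≈ 0.349 mA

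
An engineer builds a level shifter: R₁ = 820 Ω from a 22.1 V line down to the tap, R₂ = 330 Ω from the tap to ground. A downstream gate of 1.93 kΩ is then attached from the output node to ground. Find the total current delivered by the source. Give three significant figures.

R₂‖R_L = 281.8 Ω, so the source sees R₁ + R₂‖R_L = 1102 Ω.
I = 22.1 V / 1102 Ω = 20.1 mA.

I ≈ 20.1 mA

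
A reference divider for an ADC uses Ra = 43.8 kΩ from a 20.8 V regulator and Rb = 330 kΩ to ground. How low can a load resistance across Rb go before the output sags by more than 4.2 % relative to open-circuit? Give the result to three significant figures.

Output resistance R_th = Ra‖Rb = (43.8 × 330)/373.8 = 38.67 kΩ.
The fractional drop is R_th/(R_th + R_L); requiring this ≤ 0.0420 gives R_L ≥ R_th(1/0.0420 − 1) = 38.67 × 22.81 = 882 kΩ.

R_L(min) ≈ 882 kΩ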